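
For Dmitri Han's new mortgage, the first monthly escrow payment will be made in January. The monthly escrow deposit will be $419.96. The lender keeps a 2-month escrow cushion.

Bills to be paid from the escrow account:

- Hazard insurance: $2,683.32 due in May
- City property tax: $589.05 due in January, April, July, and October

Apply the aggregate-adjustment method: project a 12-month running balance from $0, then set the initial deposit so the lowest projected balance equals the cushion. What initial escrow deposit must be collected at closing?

$2,601.54

Cushion = 2 × $419.96 = $839.92
Trial balance (start $0, +$419.96 each month, − disbursements):
  Jan: +$419.96 − $589.05 → -$169.09
  Feb: +$419.96 → $250.87
  Mar: +$419.96 → $670.83
  Apr: +$419.96 − $589.05 → $501.74
  May: +$419.96 − $2,683.32 → -$1,761.62
  Jun: +$419.96 → -$1,341.66
  Jul: +$419.96 − $589.05 → -$1,510.75
  Aug: +$419.96 → -$1,090.79
  Sep: +$419.96 → -$670.83
  Oct: +$419.96 − $589.05 → -$839.92
  Nov: +$419.96 → -$419.96
  Dec: +$419.96 → $0.00
Lowest trial balance = -$1,761.62 (May)
Initial deposit = cushion − low point = $839.92 − (-$1,761.62) = $2,601.54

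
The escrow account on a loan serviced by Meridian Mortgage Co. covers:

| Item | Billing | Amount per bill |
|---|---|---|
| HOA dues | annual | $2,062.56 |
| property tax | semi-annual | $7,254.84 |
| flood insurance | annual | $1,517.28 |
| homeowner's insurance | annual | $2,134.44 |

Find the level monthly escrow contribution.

$1,685.33

HOA dues — $2,062.56/yr
Property tax — $7,254.84 × 2 = $14,509.68/yr
Flood insurance — $1,517.28/yr
Homeowner's insurance — $2,134.44/yr
Total per year = $2,062.56 + $14,509.68 + $1,517.28 + $2,134.44 = $20,223.96
Monthly escrow = $20,223.96 / 12 = $1,685.33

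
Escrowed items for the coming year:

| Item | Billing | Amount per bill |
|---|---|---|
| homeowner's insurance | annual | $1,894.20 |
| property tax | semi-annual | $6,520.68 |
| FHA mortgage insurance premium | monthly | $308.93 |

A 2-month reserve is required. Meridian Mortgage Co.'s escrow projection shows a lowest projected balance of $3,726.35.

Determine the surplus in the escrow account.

Homeowner's insurance: $1,894.20/yr
Property tax: $6,520.68 × 2 = $13,041.36/yr
FHA mortgage insurance premium: $308.93 × 12 = $3,707.16/yr
Combined annual = $1,894.20 + $13,041.36 + $3,707.16 = $18,642.72
Base monthly escrow = $18,642.72 ÷ 12 = $1,553.56
Cushion = 2 × $1,553.56 = $3,107.12
Surplus = $3,726.35 − $3,107.12 = $619.23

$619.23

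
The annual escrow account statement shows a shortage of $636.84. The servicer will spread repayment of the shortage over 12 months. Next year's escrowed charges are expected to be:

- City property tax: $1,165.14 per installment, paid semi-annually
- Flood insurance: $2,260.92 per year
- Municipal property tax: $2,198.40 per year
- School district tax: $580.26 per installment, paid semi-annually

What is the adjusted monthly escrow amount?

$715.58

City property tax — $1,165.14 × 2 = $2,330.28 annually
Flood insurance — $2,260.92 annually
Municipal property tax — $2,198.40 annually
School district tax — $580.26 × 2 = $1,160.52 annually
Yearly total = $2,330.28 + $2,260.92 + $2,198.40 + $1,160.52 = $7,950.12
Monthly escrow = $7,950.12 / 12 = $662.51
Shortage spread = $636.84 / 12 = $53.07/mo
New monthly escrow = $662.51 + $53.07 = $715.58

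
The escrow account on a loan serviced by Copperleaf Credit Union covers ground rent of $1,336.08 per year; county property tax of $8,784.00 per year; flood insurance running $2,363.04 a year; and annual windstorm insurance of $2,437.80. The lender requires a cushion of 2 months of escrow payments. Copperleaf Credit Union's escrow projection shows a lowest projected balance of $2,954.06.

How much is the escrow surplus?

Ground rent: $1,336.08 per year
County property tax: $8,784.00 per year
Flood insurance: $2,363.04 per year
Windstorm insurance: $2,437.80 per year
Total annual escrow = $1,336.08 + $8,784.00 + $2,363.04 + $2,437.80 = $14,920.92
Monthly = $14,920.92 / 12 = $1,243.41
Required reserve = 2 × $1,243.41 = $2,486.82
Excess over cushion: $2,954.06 − $2,486.82 = $467.24

$467.24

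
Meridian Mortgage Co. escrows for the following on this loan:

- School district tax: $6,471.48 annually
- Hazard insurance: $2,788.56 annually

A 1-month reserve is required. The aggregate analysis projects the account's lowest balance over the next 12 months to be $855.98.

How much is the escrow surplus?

School district tax = $6,471.48 annually
Hazard insurance = $2,788.56 annually
Annual escrow total = $6,471.48 + $2,788.56 = $9,260.04
Per month = $9,260.04 ÷ 12 = $771.67
Cushion = 1 × $771.67 = $771.67
Surplus = $855.98 − $771.67 = $84.31

$84.31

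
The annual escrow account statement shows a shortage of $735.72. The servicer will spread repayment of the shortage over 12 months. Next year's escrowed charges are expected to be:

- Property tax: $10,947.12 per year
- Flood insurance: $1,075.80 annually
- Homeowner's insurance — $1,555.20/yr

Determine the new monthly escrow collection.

Property tax — $10,947.12 annually
Flood insurance — $1,075.80 annually
Homeowner's insurance — $1,555.20 annually
Combined annual = $13,578.12
Per month = $13,578.12 ÷ 12 = $1,131.51
Shortage per month = $735.72 ÷ 12 = $61.31
New monthly escrow = $1,131.51 + $61.31 = $1,192.82

$1,192.82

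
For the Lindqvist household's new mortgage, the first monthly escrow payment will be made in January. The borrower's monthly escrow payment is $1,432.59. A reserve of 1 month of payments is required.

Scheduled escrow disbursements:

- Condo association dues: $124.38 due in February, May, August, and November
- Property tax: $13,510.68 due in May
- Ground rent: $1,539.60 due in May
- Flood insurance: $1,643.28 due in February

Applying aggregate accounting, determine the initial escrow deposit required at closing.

Cushion = 1 × $1,432.59 = $1,432.59
Trial balance (start $0, +$1,432.59 each month, − disbursements):
  Jan: +$1,432.59 → $1,432.59
  Feb: +$1,432.59 − $1,767.66 → $1,097.52
  Mar: +$1,432.59 → $2,530.11
  Apr: +$1,432.59 → $3,962.70
  May: +$1,432.59 − $15,174.66 → -$9,779.37
  Jun: +$1,432.59 → -$8,346.78
  Jul: +$1,432.59 → -$6,914.19
  Aug: +$1,432.59 − $124.38 → -$5,605.98
  Sep: +$1,432.59 → -$4,173.39
  Oct: +$1,432.59 → -$2,740.80
  Nov: +$1,432.59 − $124.38 → -$1,432.59
  Dec: +$1,432.59 → $0.00
Lowest trial balance = -$9,779.37 (May)
Initial deposit = cushion − low point = $1,432.59 − (-$9,779.37) = $11,211.96

$11,211.96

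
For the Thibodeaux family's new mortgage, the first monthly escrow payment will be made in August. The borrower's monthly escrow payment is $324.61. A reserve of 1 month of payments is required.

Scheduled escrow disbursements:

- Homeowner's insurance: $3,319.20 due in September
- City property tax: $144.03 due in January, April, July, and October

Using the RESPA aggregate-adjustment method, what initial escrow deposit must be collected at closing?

$2,994.59

Cushion = 1 × $324.61 = $324.61
Trial balance (start $0, +$324.61 each month, − disbursements):
  Aug: +$324.61 → $324.61
  Sep: +$324.61 − $3,319.20 → -$2,669.98
  Oct: +$324.61 − $144.03 → -$2,489.40
  Nov: +$324.61 → -$2,164.79
  Dec: +$324.61 → -$1,840.18
  Jan: +$324.61 − $144.03 → -$1,659.60
  Feb: +$324.61 → -$1,334.99
  Mar: +$324.61 → -$1,010.38
  Apr: +$324.61 − $144.03 → -$829.80
  May: +$324.61 → -$505.19
  Jun: +$324.61 → -$180.58
  Jul: +$324.61 − $144.03 → $0.00
Lowest trial balance = -$2,669.98 (Sep)
Initial deposit = cushion − low point = $324.61 − (-$2,669.98) = $2,994.59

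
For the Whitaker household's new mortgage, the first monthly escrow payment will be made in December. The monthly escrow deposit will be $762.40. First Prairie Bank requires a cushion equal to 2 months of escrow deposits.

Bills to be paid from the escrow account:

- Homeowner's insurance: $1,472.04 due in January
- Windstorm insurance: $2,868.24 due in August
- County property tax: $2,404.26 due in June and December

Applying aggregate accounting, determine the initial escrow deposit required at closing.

$3,876.30

Cushion = 2 × $762.40 = $1,524.80
Trial balance (start $0, +$762.40 each month, − disbursements):
  Dec: +$762.40 − $2,404.26 → -$1,641.86
  Jan: +$762.40 − $1,472.04 → -$2,351.50
  Feb: +$762.40 → -$1,589.10
  Mar: +$762.40 → -$826.70
  Apr: +$762.40 → -$64.30
  May: +$762.40 → $698.10
  Jun: +$762.40 − $2,404.26 → -$943.76
  Jul: +$762.40 → -$181.36
  Aug: +$762.40 − $2,868.24 → -$2,287.20
  Sep: +$762.40 → -$1,524.80
  Oct: +$762.40 → -$762.40
  Nov: +$762.40 → $0.00
Lowest trial balance = -$2,351.50 (Jan)
Initial deposit = cushion − low point = $1,524.80 − (-$2,351.50) = $3,876.30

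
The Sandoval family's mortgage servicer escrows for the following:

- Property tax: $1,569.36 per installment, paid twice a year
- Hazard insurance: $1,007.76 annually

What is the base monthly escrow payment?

Property tax — $1,569.36 × 2 = $3,138.72 per year
Hazard insurance — $1,007.76 per year
Combined annual = $4,146.48
Monthly escrow = $4,146.48 ÷ 12 = $345.54

$345.54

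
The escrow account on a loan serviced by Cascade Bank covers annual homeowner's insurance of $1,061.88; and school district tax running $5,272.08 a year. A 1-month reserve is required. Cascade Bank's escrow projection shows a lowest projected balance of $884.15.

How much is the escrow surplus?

Homeowner's insurance — $1,061.88 per year
School district tax — $5,272.08 per year
Annual escrow total = $1,061.88 + $5,272.08 = $6,333.96
Monthly escrow = $6,333.96 ÷ 12 = $527.83
Required reserve = 1 × $527.83 = $527.83
Excess over cushion: $884.15 − $527.83 = $356.32

$356.32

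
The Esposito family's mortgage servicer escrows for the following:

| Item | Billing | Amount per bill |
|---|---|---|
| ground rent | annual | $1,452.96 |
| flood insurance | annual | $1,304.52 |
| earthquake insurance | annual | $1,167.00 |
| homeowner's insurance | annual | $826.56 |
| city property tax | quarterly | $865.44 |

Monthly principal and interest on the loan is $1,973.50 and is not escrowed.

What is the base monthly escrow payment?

$684.40

Ground rent — $1,452.96
Flood insurance — $1,304.52
Earthquake insurance — $1,167.00
Homeowner's insurance — $826.56
City property tax — $865.44 × 4 = $3,461.76
Annual escrow total = $1,452.96 + $1,304.52 + $1,167.00 + $826.56 + $3,461.76 = $8,212.80
Per month = $8,212.80 / 12 = $684.40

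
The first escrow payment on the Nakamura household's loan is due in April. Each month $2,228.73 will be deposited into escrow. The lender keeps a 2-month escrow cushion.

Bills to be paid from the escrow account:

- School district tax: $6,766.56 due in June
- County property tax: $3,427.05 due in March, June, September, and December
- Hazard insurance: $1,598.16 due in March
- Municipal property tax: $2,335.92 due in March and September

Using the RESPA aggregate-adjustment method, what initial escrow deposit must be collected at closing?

$7,964.88

Cushion = 2 × $2,228.73 = $4,457.46
Trial balance (start $0, +$2,228.73 each month, − disbursements):
  Apr: +$2,228.73 → $2,228.73
  May: +$2,228.73 → $4,457.46
  Jun: +$2,228.73 − $10,193.61 → -$3,507.42
  Jul: +$2,228.73 → -$1,278.69
  Aug: +$2,228.73 → $950.04
  Sep: +$2,228.73 − $5,762.97 → -$2,584.20
  Oct: +$2,228.73 → -$355.47
  Nov: +$2,228.73 → $1,873.26
  Dec: +$2,228.73 − $3,427.05 → $674.94
  Jan: +$2,228.73 → $2,903.67
  Feb: +$2,228.73 → $5,132.40
  Mar: +$2,228.73 − $7,361.13 → $0.00
Lowest trial balance = -$3,507.42 (Jun)
Initial deposit = cushion − low point = $4,457.46 − (-$3,507.42) = $7,964.88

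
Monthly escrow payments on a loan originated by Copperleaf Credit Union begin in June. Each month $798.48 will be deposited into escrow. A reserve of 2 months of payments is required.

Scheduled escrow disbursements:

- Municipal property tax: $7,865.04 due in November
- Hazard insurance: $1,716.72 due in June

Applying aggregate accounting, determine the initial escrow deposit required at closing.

Cushion = 2 × $798.48 = $1,596.96
Trial balance (start $0, +$798.48 each month, − disbursements):
  Jun: +$798.48 − $1,716.72 → -$918.24
  Jul: +$798.48 → -$119.76
  Aug: +$798.48 → $678.72
  Sep: +$798.48 → $1,477.20
  Oct: +$798.48 → $2,275.68
  Nov: +$798.48 − $7,865.04 → -$4,790.88
  Dec: +$798.48 → -$3,992.40
  Jan: +$798.48 → -$3,193.92
  Feb: +$798.48 → -$2,395.44
  Mar: +$798.48 → -$1,596.96
  Apr: +$798.48 → -$798.48
  May: +$798.48 → $0.00
Lowest trial balance = -$4,790.88 (Nov)
Initial deposit = cushion − low point = $1,596.96 − (-$4,790.88) = $6,387.84

$6,387.84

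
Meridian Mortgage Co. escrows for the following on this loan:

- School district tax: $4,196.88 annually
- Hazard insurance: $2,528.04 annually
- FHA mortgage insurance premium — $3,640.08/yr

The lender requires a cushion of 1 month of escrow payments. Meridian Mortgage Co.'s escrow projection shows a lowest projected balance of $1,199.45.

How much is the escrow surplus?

$335.70

School district tax — $4,196.88
Hazard insurance — $2,528.04
FHA mortgage insurance premium — $3,640.08
Combined annual = $4,196.88 + $2,528.04 + $3,640.08 = $10,365.00
Per month = $10,365.00 / 12 = $863.75
Required cushion = 1 × $863.75 = $863.75
Excess over cushion: $1,199.45 − $863.75 = $335.70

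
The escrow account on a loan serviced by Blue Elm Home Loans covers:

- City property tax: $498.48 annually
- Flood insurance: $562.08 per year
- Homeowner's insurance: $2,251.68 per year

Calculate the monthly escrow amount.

City property tax = $498.48
Flood insurance = $562.08
Homeowner's insurance = $2,251.68
Annual escrow total = $3,312.24
Monthly escrow = $3,312.24 / 12 = $276.02

$276.02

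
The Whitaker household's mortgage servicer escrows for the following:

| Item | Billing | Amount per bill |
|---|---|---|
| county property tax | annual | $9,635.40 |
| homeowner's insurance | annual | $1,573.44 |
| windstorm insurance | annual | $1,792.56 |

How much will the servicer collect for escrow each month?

County property tax = $9,635.40
Homeowner's insurance = $1,573.44
Windstorm insurance = $1,792.56
Yearly total = $13,001.40
Monthly = $13,001.40 / 12 = $1,083.45

$1,083.45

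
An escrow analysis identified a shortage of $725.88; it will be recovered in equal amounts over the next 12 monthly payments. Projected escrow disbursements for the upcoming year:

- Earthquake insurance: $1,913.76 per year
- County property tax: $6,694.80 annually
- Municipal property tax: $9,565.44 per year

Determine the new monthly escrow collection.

$1,574.99

Earthquake insurance = $1,913.76
County property tax = $6,694.80
Municipal property tax = $9,565.44
Annual escrow total = $1,913.76 + $6,694.80 + $9,565.44 = $18,174.00
Per month = $18,174.00 ÷ 12 = $1,514.50
Shortage per month = $725.88 ÷ 12 = $60.49
Adjusted monthly = $1,514.50 + $60.49 = $1,574.99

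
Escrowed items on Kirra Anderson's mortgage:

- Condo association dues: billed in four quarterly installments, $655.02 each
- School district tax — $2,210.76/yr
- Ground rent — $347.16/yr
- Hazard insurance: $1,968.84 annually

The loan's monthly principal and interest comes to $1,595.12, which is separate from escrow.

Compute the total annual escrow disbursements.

$7,146.84

Condo association dues — $655.02 × 4 = $2,620.08 annually
School district tax — $2,210.76 annually
Ground rent — $347.16 annually
Hazard insurance — $1,968.84 annually
Total per year = $2,620.08 + $2,210.76 + $347.16 + $1,968.84 = $7,146.84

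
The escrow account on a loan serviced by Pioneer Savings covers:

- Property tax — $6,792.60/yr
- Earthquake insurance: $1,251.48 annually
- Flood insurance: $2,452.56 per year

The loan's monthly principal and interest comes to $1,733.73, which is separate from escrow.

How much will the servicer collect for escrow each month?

$874.72

Property tax — $6,792.60/yr
Earthquake insurance — $1,251.48/yr
Flood insurance — $2,452.56/yr
Yearly total = $10,496.64
Monthly = $10,496.64 / 12 = $874.72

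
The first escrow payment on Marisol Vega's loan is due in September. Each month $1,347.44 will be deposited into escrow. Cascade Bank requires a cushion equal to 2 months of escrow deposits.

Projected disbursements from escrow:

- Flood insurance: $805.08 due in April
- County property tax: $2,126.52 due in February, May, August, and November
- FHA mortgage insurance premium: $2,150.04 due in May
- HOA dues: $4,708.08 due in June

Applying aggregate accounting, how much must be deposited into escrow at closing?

Cushion = 2 × $1,347.44 = $2,694.88
Trial balance (start $0, +$1,347.44 each month, − disbursements):
  Sep: +$1,347.44 → $1,347.44
  Oct: +$1,347.44 → $2,694.88
  Nov: +$1,347.44 − $2,126.52 → $1,915.80
  Dec: +$1,347.44 → $3,263.24
  Jan: +$1,347.44 → $4,610.68
  Feb: +$1,347.44 − $2,126.52 → $3,831.60
  Mar: +$1,347.44 → $5,179.04
  Apr: +$1,347.44 − $805.08 → $5,721.40
  May: +$1,347.44 − $4,276.56 → $2,792.28
  Jun: +$1,347.44 − $4,708.08 → -$568.36
  Jul: +$1,347.44 → $779.08
  Aug: +$1,347.44 − $2,126.52 → $0.00
Lowest trial balance = -$568.36 (Jun)
Initial deposit = cushion − low point = $2,694.88 − (-$568.36) = $3,263.24

$3,263.24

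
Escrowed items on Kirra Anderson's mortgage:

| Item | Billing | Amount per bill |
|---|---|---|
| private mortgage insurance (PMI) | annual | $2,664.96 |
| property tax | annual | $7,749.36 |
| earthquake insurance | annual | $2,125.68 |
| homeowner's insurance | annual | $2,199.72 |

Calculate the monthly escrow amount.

Private mortgage insurance (PMI) — $2,664.96/yr
Property tax — $7,749.36/yr
Earthquake insurance — $2,125.68/yr
Homeowner's insurance — $2,199.72/yr
Annual escrow total = $2,664.96 + $7,749.36 + $2,125.68 + $2,199.72 = $14,739.72
Monthly escrow = $14,739.72 ÷ 12 = $1,228.31

$1,228.31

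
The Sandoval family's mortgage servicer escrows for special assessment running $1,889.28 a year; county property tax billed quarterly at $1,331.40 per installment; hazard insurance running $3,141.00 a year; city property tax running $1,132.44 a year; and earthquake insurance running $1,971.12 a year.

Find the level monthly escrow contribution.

Special assessment: $1,889.28 annually
County property tax: $1,331.40 × 4 = $5,325.60 annually
Hazard insurance: $3,141.00 annually
City property tax: $1,132.44 annually
Earthquake insurance: $1,971.12 annually
Yearly total = $1,889.28 + $5,325.60 + $3,141.00 + $1,132.44 + $1,971.12 = $13,459.44
Monthly escrow = $13,459.44 / 12 = $1,121.62

$1,121.62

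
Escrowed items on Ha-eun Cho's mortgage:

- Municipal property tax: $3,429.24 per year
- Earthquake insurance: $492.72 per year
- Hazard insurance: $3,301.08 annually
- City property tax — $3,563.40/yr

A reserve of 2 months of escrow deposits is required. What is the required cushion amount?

Municipal property tax — $3,429.24 per year
Earthquake insurance — $492.72 per year
Hazard insurance — $3,301.08 per year
City property tax — $3,563.40 per year
Annual escrow total = $10,786.44
Monthly = $10,786.44 / 12 = $898.87
Reserve = 2 × $898.87 = $1,797.74

$1,797.74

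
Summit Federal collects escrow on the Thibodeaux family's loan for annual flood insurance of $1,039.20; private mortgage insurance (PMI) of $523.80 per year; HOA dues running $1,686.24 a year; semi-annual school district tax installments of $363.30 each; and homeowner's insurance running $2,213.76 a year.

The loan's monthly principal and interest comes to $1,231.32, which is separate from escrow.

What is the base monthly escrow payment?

Flood insurance — $1,039.20 annually
Private mortgage insurance (PMI) — $523.80 annually
HOA dues — $1,686.24 annually
School district tax — $363.30 × 2 = $726.60 annually
Homeowner's insurance — $2,213.76 annually
Total per year = $6,189.60
Monthly = $6,189.60 ÷ 12 = $515.80

$515.80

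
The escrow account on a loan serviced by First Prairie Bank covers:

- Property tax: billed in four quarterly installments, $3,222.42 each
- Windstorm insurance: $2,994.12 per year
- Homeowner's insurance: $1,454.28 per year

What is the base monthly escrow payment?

$1,444.84

Property tax — $3,222.42 × 4 = $12,889.68 annually
Windstorm insurance — $2,994.12 annually
Homeowner's insurance — $1,454.28 annually
Total per year = $17,338.08
Base monthly escrow = $17,338.08 / 12 = $1,444.84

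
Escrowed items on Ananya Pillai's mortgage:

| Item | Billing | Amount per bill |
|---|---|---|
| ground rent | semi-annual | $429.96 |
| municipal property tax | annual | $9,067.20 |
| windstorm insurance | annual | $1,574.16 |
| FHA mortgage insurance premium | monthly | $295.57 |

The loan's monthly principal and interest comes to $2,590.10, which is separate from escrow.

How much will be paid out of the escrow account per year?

Ground rent: $429.96 × 2 = $859.92 per year
Municipal property tax: $9,067.20 per year
Windstorm insurance: $1,574.16 per year
FHA mortgage insurance premium: $295.57 × 12 = $3,546.84 per year
Total per year = $15,048.12

$15,048.12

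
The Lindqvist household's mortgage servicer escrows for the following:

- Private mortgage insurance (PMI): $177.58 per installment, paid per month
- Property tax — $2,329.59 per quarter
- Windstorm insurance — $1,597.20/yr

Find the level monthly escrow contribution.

Private mortgage insurance (PMI): $177.58 × 12 = $2,130.96 per year
Property tax: $2,329.59 × 4 = $9,318.36 per year
Windstorm insurance: $1,597.20 per year
Combined annual = $2,130.96 + $9,318.36 + $1,597.20 = $13,046.52
Monthly = $13,046.52 / 12 = $1,087.21

$1,087.21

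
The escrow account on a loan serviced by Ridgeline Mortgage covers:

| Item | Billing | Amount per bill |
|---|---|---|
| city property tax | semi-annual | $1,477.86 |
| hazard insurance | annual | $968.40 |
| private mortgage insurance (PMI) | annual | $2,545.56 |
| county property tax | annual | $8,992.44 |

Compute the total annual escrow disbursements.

City property tax = $1,477.86 × 2 = $2,955.72/yr
Hazard insurance = $968.40/yr
Private mortgage insurance (PMI) = $2,545.56/yr
County property tax = $8,992.44/yr
Total per year = $2,955.72 + $968.40 + $2,545.56 + $8,992.44 = $15,462.12

$15,462.12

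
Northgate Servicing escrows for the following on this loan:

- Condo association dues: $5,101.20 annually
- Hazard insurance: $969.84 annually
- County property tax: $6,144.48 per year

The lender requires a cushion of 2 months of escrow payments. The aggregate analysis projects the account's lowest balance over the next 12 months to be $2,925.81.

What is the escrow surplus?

Condo association dues: $5,101.20
Hazard insurance: $969.84
County property tax: $6,144.48
Total per year = $12,215.52
Monthly = $12,215.52 / 12 = $1,017.96
Required cushion = 2 × $1,017.96 = $2,035.92
Surplus = $2,925.81 − $2,035.92 = $889.89

$889.89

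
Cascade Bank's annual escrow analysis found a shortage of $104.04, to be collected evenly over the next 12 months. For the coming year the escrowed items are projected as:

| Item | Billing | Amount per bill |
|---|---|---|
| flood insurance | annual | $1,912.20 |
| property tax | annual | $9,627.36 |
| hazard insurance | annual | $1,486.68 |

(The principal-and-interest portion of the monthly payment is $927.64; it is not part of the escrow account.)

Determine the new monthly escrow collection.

Flood insurance: $1,912.20/yr
Property tax: $9,627.36/yr
Hazard insurance: $1,486.68/yr
Annual escrow total = $13,026.24
Per month = $13,026.24 ÷ 12 = $1,085.52
Monthly shortage recovery: $104.04 / 12 = $8.67
Adjusted monthly = $1,085.52 + $8.67 = $1,094.19

$1,094.19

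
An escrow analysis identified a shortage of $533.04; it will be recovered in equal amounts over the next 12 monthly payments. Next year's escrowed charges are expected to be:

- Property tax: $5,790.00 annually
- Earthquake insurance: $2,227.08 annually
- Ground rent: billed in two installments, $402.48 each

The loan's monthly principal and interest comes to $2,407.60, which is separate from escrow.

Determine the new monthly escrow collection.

Property tax: $5,790.00
Earthquake insurance: $2,227.08
Ground rent: $402.48 × 2 = $804.96
Total per year = $8,822.04
Base monthly escrow = $8,822.04 ÷ 12 = $735.17
Shortage spread = $533.04 ÷ 12 = $44.42/mo
Adjusted monthly = $735.17 + $44.42 = $779.59

$779.59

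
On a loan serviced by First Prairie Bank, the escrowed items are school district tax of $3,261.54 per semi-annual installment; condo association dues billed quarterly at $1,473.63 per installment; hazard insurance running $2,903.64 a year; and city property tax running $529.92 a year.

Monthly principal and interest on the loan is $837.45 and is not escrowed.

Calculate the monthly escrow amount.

$1,320.93

School district tax: $3,261.54 × 2 = $6,523.08 per year
Condo association dues: $1,473.63 × 4 = $5,894.52 per year
Hazard insurance: $2,903.64 per year
City property tax: $529.92 per year
Total per year = $6,523.08 + $5,894.52 + $2,903.64 + $529.92 = $15,851.16
Monthly escrow = $15,851.16 / 12 = $1,320.93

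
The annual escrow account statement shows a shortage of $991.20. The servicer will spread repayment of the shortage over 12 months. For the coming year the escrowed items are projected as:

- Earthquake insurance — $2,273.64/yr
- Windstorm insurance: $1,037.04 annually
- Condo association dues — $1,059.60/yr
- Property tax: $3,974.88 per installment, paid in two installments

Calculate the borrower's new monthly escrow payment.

$1,109.27

Earthquake insurance: $2,273.64 annually
Windstorm insurance: $1,037.04 annually
Condo association dues: $1,059.60 annually
Property tax: $3,974.88 × 2 = $7,949.76 annually
Yearly total = $12,320.04
Monthly escrow = $12,320.04 ÷ 12 = $1,026.67
Monthly shortage recovery: $991.20 ÷ 12 = $82.60
New monthly escrow = $1,026.67 + $82.60 = $1,109.27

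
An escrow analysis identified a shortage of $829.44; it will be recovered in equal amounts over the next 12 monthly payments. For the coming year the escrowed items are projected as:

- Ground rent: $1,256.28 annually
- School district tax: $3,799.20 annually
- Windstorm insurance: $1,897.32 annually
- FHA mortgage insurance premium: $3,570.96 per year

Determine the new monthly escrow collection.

Ground rent: $1,256.28 per year
School district tax: $3,799.20 per year
Windstorm insurance: $1,897.32 per year
FHA mortgage insurance premium: $3,570.96 per year
Annual escrow total = $1,256.28 + $3,799.20 + $1,897.32 + $3,570.96 = $10,523.76
Base monthly escrow = $10,523.76 ÷ 12 = $876.98
Shortage per month = $829.44 / 12 = $69.12
Adjusted monthly = $876.98 + $69.12 = $946.10

$946.10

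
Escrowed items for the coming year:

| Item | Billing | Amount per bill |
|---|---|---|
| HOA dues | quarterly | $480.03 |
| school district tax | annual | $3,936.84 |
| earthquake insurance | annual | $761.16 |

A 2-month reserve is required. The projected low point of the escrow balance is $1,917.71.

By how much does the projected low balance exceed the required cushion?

$814.69

HOA dues — $480.03 × 4 = $1,920.12
School district tax — $3,936.84
Earthquake insurance — $761.16
Total per year = $6,618.12
Monthly escrow = $6,618.12 ÷ 12 = $551.51
Required cushion = 2 × $551.51 = $1,103.02
Surplus = $1,917.71 − $1,103.02 = $814.69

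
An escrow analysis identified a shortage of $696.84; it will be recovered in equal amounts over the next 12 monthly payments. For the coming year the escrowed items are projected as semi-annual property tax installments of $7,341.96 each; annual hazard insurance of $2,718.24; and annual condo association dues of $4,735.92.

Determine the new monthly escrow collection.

$1,902.91

Property tax — $7,341.96 × 2 = $14,683.92/yr
Hazard insurance — $2,718.24/yr
Condo association dues — $4,735.92/yr
Annual escrow total = $14,683.92 + $2,718.24 + $4,735.92 = $22,138.08
Per month = $22,138.08 / 12 = $1,844.84
Shortage per month = $696.84 ÷ 12 = $58.07
New monthly escrow = $1,844.84 + $58.07 = $1,902.91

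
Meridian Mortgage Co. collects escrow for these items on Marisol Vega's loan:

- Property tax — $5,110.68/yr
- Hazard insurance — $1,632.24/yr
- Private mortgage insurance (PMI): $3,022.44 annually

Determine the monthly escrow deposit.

$813.78

Property tax: $5,110.68 annually
Hazard insurance: $1,632.24 annually
Private mortgage insurance (PMI): $3,022.44 annually
Total per year = $5,110.68 + $1,632.24 + $3,022.44 = $9,765.36
Base monthly escrow = $9,765.36 ÷ 12 = $813.78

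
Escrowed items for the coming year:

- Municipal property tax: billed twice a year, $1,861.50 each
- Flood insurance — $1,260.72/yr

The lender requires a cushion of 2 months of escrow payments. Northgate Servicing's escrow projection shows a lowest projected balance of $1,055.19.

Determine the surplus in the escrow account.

Municipal property tax: $1,861.50 × 2 = $3,723.00/yr
Flood insurance: $1,260.72/yr
Total per year = $4,983.72
Per month = $4,983.72 / 12 = $415.31
Cushion = 2 × $415.31 = $830.62
Excess over cushion: $1,055.19 − $830.62 = $224.57

$224.57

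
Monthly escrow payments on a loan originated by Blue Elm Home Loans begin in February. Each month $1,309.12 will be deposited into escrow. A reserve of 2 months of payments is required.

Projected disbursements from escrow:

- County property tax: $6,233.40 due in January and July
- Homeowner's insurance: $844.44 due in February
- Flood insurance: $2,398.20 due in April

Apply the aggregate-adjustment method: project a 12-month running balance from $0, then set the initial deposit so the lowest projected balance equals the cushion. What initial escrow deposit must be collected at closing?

Cushion = 2 × $1,309.12 = $2,618.24
Trial balance (start $0, +$1,309.12 each month, − disbursements):
  Feb: +$1,309.12 − $844.44 → $464.68
  Mar: +$1,309.12 → $1,773.80
  Apr: +$1,309.12 − $2,398.20 → $684.72
  May: +$1,309.12 → $1,993.84
  Jun: +$1,309.12 → $3,302.96
  Jul: +$1,309.12 − $6,233.40 → -$1,621.32
  Aug: +$1,309.12 → -$312.20
  Sep: +$1,309.12 → $996.92
  Oct: +$1,309.12 → $2,306.04
  Nov: +$1,309.12 → $3,615.16
  Dec: +$1,309.12 → $4,924.28
  Jan: +$1,309.12 − $6,233.40 → $0.00
Lowest trial balance = -$1,621.32 (Jul)
Initial deposit = cushion − low point = $2,618.24 − (-$1,621.32) = $4,239.56

$4,239.56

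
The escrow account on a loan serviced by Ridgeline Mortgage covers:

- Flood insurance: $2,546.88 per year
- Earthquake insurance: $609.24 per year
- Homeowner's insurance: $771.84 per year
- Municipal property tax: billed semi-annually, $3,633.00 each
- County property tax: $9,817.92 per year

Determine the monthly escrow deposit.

Flood insurance — $2,546.88
Earthquake insurance — $609.24
Homeowner's insurance — $771.84
Municipal property tax — $3,633.00 × 2 = $7,266.00
County property tax — $9,817.92
Yearly total = $2,546.88 + $609.24 + $771.84 + $7,266.00 + $9,817.92 = $21,011.88
Monthly escrow = $21,011.88 ÷ 12 = $1,750.99

$1,750.99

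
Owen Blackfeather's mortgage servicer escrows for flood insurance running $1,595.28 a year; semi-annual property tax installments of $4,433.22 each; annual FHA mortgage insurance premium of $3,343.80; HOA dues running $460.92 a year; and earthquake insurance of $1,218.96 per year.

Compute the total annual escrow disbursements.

Flood insurance = $1,595.28/yr
Property tax = $4,433.22 × 2 = $8,866.44/yr
FHA mortgage insurance premium = $3,343.80/yr
HOA dues = $460.92/yr
Earthquake insurance = $1,218.96/yr
Total annual escrow = $15,485.40

$15,485.40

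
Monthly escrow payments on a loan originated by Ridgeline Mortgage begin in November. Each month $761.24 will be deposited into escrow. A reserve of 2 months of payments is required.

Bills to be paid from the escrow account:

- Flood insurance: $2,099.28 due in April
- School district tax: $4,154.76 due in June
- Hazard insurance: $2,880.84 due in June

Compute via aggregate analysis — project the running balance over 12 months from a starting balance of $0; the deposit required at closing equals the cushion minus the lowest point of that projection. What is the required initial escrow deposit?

$4,567.44

Cushion = 2 × $761.24 = $1,522.48
Trial balance (start $0, +$761.24 each month, − disbursements):
  Nov: +$761.24 → $761.24
  Dec: +$761.24 → $1,522.48
  Jan: +$761.24 → $2,283.72
  Feb: +$761.24 → $3,044.96
  Mar: +$761.24 → $3,806.20
  Apr: +$761.24 − $2,099.28 → $2,468.16
  May: +$761.24 → $3,229.40
  Jun: +$761.24 − $7,035.60 → -$3,044.96
  Jul: +$761.24 → -$2,283.72
  Aug: +$761.24 → -$1,522.48
  Sep: +$761.24 → -$761.24
  Oct: +$761.24 → $0.00
Lowest trial balance = -$3,044.96 (Jun)
Initial deposit = cushion − low point = $1,522.48 − (-$3,044.96) = $4,567.44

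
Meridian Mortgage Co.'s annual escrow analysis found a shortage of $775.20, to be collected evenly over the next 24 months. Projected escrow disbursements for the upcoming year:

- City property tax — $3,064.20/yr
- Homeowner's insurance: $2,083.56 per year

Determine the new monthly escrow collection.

City property tax: $3,064.20 annually
Homeowner's insurance: $2,083.56 annually
Total per year = $5,147.76
Base monthly escrow = $5,147.76 ÷ 12 = $428.98
Monthly shortage recovery: $775.20 ÷ 24 = $32.30
New monthly escrow = $428.98 + $32.30 = $461.28

$461.28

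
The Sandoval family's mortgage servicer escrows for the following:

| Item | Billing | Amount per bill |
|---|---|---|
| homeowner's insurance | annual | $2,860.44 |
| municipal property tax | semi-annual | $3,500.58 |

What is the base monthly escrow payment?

Homeowner's insurance: $2,860.44 annually
Municipal property tax: $3,500.58 × 2 = $7,001.16 annually
Total annual escrow = $2,860.44 + $7,001.16 = $9,861.60
Monthly = $9,861.60 / 12 = $821.80

$821.80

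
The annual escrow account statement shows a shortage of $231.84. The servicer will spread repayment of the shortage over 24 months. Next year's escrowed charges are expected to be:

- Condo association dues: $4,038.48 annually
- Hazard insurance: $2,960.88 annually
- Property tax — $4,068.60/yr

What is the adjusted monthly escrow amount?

Condo association dues = $4,038.48/yr
Hazard insurance = $2,960.88/yr
Property tax = $4,068.60/yr
Total per year = $4,038.48 + $2,960.88 + $4,068.60 = $11,067.96
Monthly escrow = $11,067.96 / 12 = $922.33
Monthly shortage recovery: $231.84 ÷ 24 = $9.66
New monthly escrow = $922.33 + $9.66 = $931.99

$931.99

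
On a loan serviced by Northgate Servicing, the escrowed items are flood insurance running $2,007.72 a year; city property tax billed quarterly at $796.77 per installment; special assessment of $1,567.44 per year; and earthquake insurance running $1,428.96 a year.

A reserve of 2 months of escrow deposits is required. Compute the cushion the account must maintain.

$1,365.20

Flood insurance — $2,007.72/yr
City property tax — $796.77 × 4 = $3,187.08/yr
Special assessment — $1,567.44/yr
Earthquake insurance — $1,428.96/yr
Total per year = $8,191.20
Base monthly escrow = $8,191.20 ÷ 12 = $682.60
Reserve = 2 × $682.60 = $1,365.20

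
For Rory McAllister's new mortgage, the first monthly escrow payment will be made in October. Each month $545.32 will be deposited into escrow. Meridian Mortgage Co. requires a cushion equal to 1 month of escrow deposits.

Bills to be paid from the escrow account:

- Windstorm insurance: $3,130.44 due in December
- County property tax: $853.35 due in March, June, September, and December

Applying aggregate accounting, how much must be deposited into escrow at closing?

$2,893.15

Cushion = 1 × $545.32 = $545.32
Trial balance (start $0, +$545.32 each month, − disbursements):
  Oct: +$545.32 → $545.32
  Nov: +$545.32 → $1,090.64
  Dec: +$545.32 − $3,983.79 → -$2,347.83
  Jan: +$545.32 → -$1,802.51
  Feb: +$545.32 → -$1,257.19
  Mar: +$545.32 − $853.35 → -$1,565.22
  Apr: +$545.32 → -$1,019.90
  May: +$545.32 → -$474.58
  Jun: +$545.32 − $853.35 → -$782.61
  Jul: +$545.32 → -$237.29
  Aug: +$545.32 → $308.03
  Sep: +$545.32 − $853.35 → $0.00
Lowest trial balance = -$2,347.83 (Dec)
Initial deposit = cushion − low point = $545.32 − (-$2,347.83) = $2,893.15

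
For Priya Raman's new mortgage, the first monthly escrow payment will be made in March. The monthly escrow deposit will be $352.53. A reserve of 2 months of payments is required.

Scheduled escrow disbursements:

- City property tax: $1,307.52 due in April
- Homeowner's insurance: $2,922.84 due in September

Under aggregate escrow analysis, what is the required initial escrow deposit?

$2,467.71

Cushion = 2 × $352.53 = $705.06
Trial balance (start $0, +$352.53 each month, − disbursements):
  Mar: +$352.53 → $352.53
  Apr: +$352.53 − $1,307.52 → -$602.46
  May: +$352.53 → -$249.93
  Jun: +$352.53 → $102.60
  Jul: +$352.53 → $455.13
  Aug: +$352.53 → $807.66
  Sep: +$352.53 − $2,922.84 → -$1,762.65
  Oct: +$352.53 → -$1,410.12
  Nov: +$352.53 → -$1,057.59
  Dec: +$352.53 → -$705.06
  Jan: +$352.53 → -$352.53
  Feb: +$352.53 → $0.00
Lowest trial balance = -$1,762.65 (Sep)
Initial deposit = cushion − low point = $705.06 − (-$1,762.65) = $2,467.71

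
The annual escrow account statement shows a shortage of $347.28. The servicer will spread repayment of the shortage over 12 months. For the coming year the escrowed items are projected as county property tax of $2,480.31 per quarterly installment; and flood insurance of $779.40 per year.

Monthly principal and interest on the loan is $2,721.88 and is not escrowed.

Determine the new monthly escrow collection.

County property tax — $2,480.31 × 4 = $9,921.24
Flood insurance — $779.40
Annual escrow total = $9,921.24 + $779.40 = $10,700.64
Base monthly escrow = $10,700.64 ÷ 12 = $891.72
Shortage per month = $347.28 ÷ 12 = $28.94
New monthly escrow = $891.72 + $28.94 = $920.66

$920.66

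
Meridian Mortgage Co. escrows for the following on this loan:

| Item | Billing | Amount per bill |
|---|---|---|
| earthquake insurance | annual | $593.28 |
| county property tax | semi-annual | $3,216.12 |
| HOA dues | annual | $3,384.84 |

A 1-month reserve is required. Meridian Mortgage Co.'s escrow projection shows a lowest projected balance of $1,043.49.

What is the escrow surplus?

Earthquake insurance = $593.28/yr
County property tax = $3,216.12 × 2 = $6,432.24/yr
HOA dues = $3,384.84/yr
Total annual escrow = $593.28 + $6,432.24 + $3,384.84 = $10,410.36
Per month = $10,410.36 / 12 = $867.53
Cushion = 1 × $867.53 = $867.53
Surplus = $1,043.49 − $867.53 = $175.96

$175.96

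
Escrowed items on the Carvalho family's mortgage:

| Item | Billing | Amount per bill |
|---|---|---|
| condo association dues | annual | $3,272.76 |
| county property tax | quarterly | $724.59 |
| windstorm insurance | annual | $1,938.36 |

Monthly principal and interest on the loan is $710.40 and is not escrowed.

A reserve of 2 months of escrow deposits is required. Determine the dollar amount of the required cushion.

Condo association dues — $3,272.76 per year
County property tax — $724.59 × 4 = $2,898.36 per year
Windstorm insurance — $1,938.36 per year
Yearly total = $3,272.76 + $2,898.36 + $1,938.36 = $8,109.48
Per month = $8,109.48 ÷ 12 = $675.79
Reserve = 2 × $675.79 = $1,351.58

$1,351.58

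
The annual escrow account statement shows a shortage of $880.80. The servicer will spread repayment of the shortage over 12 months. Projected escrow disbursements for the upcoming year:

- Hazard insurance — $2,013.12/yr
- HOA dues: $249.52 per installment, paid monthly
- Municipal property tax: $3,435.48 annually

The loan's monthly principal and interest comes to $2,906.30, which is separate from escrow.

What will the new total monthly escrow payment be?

$776.97

Hazard insurance = $2,013.12 annually
HOA dues = $249.52 × 12 = $2,994.24 annually
Municipal property tax = $3,435.48 annually
Total per year = $2,013.12 + $2,994.24 + $3,435.48 = $8,442.84
Monthly escrow = $8,442.84 / 12 = $703.57
Shortage spread = $880.80 ÷ 12 = $73.40/mo
Adjusted monthly = $703.57 + $73.40 = $776.97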